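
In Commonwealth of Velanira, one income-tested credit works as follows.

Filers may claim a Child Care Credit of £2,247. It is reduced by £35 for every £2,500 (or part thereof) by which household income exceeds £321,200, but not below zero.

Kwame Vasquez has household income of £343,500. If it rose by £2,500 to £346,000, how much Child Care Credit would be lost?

At £343,500 — income exceeds £321,200 by £22,300, which is 9 full-or-partial £2,500 increments; reduction = 9 × £35 = £315, leaving £1,932.
At £346,000 — income exceeds £321,200 by £24,800, which is 10 full-or-partial £2,500 increments; reduction = 10 × £35 = £350, leaving £1,897.
Lost: £1,932 − £1,897 = £35.

£35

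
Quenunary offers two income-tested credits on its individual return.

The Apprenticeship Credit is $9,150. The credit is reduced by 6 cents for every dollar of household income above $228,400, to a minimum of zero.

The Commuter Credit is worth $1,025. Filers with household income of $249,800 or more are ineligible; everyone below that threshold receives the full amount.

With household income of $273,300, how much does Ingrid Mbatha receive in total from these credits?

$6,456

Apprenticeship Credit: 6% of the $44,900 excess over $228,400 is $2,694; credit = $9,150 − $2,694 = $6,456.
Commuter Credit: $273,300 meets or exceeds the $249,800 cutoff, so the credit is $0.
Total: $6,456 + $0 = $6,456.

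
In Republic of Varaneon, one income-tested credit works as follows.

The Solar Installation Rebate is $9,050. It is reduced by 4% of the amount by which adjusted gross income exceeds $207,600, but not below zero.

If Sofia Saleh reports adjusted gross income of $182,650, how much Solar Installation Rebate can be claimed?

$9,050

Solar Installation Rebate: $182,650 is at or below the $207,600 threshold, so the full $9,050 applies.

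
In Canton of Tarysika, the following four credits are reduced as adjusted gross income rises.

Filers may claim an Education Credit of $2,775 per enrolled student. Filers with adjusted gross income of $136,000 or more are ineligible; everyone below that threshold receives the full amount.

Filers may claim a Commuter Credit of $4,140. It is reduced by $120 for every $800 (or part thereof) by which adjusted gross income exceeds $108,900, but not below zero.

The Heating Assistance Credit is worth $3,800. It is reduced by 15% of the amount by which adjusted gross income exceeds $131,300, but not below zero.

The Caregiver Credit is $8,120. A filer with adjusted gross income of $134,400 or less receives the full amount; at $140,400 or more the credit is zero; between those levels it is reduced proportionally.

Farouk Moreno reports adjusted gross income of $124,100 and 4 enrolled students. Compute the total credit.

$24,880

Education Credit: base = 4 × $2,775 = $11,100. $124,100 is below the $136,000 cutoff, so the full $11,100 applies.
Commuter Credit: income exceeds $108,900 by $15,200, which is 19 full-or-partial $800 increments; reduction = 19 × $120 = $2,280, leaving $1,860.
Heating Assistance Credit: $124,100 is at or below the $131,300 threshold, so the full $3,800 applies.
Caregiver Credit: $124,100 is at or below the $134,400 threshold, so the full $8,120 applies.
Total: $11,100 + $1,860 + $3,800 + $8,120 = $24,880.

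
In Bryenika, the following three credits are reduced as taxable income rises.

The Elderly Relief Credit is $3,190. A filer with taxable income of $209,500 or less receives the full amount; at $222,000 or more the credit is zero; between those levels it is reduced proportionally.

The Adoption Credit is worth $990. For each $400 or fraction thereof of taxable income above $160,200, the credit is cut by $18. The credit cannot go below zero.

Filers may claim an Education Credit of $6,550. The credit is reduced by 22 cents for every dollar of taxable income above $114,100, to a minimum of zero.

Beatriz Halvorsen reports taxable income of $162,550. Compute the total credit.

$4,072

Elderly Relief Credit: $162,550 is at or below the $209,500 threshold, so the full $3,190 applies.
Adoption Credit: income exceeds $160,200 by $2,350, which is 6 full-or-partial $400 increments; reduction = 6 × $18 = $108, leaving $882.
Education Credit: 22% of the $48,450 excess over $114,100 is $10,659 ≥ base, so the credit is $0.
Total: $3,190 + $882 + $0 = $4,072.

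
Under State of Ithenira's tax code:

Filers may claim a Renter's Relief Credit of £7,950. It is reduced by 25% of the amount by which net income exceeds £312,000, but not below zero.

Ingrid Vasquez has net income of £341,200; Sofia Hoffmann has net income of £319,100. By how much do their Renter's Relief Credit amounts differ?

£5,525

Ingrid (£341,200): Renter's Relief Credit: 25% of the £29,200 excess over £312,000 is £7,300; credit = £7,950 − £7,300 = £650.
Sofia (£319,100): Renter's Relief Credit: 25% of the £7,100 excess over £312,000 is £1,775; credit = £7,950 − £1,775 = £6,175.
Difference: |£650 − £6,175| = £5,525.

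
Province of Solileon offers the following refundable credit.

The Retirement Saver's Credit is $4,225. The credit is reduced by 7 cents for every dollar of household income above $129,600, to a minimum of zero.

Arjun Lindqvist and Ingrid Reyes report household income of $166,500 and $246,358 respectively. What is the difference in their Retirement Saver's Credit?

$1,642

Arjun ($166,500): Retirement Saver's Credit: 7% of the $36,900 excess over $129,600 is $2,583; credit = $4,225 − $2,583 = $1,642.
Ingrid ($246,358): Retirement Saver's Credit: 7% of the $116,758 excess over $129,600 is $8,173.06 ≥ base, so the credit is $0.
Difference: |$1,642 − $0| = $1,642.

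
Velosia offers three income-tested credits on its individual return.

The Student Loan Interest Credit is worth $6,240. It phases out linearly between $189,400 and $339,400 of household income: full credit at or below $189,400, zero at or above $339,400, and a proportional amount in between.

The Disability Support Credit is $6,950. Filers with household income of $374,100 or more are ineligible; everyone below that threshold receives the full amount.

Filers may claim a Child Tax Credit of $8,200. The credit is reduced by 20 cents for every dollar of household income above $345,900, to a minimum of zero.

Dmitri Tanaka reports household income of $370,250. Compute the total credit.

$10,280

Student Loan Interest Credit: $370,250 is at or above $339,400, so the credit is $0.
Disability Support Credit: $370,250 is below the $374,100 cutoff, so the full $6,950 applies.
Child Tax Credit: 20% of the $24,350 excess over $345,900 is $4,870; credit = $8,200 − $4,870 = $3,330.
Total: $0 + $6,950 + $3,330 = $10,280.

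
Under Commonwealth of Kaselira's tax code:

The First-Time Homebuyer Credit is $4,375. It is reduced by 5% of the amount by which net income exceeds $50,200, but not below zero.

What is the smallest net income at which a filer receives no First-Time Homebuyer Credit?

$137,700

The credit falls by 5% of each dollar above $50,200, so it reaches zero when the excess is $4,375 / 5% = $87,500: income = $50,200 + $87,500 = $137,700.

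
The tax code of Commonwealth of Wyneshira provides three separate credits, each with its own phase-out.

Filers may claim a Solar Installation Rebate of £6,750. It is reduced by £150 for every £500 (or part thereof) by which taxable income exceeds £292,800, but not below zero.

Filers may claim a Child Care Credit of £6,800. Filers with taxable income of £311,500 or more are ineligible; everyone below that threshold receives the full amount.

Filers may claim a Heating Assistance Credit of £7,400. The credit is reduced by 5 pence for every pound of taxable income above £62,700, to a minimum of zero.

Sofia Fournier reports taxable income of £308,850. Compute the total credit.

Solar Installation Rebate: income exceeds £292,800 by £16,050, which is 33 full-or-partial £500 increments; reduction = 33 × £150 = £4,950, leaving £1,800.
Child Care Credit: £308,850 is below the £311,500 cutoff, so the full £6,800 applies.
Heating Assistance Credit: 5% of the £246,150 excess over £62,700 is £12,307.50 ≥ base, so the credit is £0.
Total: £1,800 + £6,800 + £0 = £8,600.

£8,600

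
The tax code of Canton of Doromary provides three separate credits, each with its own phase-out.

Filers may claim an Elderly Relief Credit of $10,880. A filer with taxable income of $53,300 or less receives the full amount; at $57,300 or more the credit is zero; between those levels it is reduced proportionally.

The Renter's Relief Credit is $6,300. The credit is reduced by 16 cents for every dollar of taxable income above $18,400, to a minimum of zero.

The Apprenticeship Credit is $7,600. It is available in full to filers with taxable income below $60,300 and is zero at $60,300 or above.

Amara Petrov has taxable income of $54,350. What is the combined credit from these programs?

Elderly Relief Credit: $54,350 is $1,050 into a $4,000 phase-out range, leaving 2,950/4,000 of the credit: $10,880 × 2,950/4,000 = $8,024.
Renter's Relief Credit: 16% of the $35,950 excess over $18,400 is $5,752; credit = $6,300 − $5,752 = $548.
Apprenticeship Credit: $54,350 is below the $60,300 cutoff, so the full $7,600 applies.
Total: $8,024 + $548 + $7,600 = $16,172.

$16,172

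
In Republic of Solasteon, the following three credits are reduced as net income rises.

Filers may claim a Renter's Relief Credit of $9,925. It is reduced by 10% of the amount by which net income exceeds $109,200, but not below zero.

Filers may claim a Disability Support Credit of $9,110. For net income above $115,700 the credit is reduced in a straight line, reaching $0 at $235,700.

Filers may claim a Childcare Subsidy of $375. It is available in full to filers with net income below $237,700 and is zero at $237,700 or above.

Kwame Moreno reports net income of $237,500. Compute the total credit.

$375

Renter's Relief Credit: 10% of the $128,300 excess over $109,200 is $12,830 ≥ base, so the credit is $0.
Disability Support Credit: $237,500 is at or above $235,700, so the credit is $0.
Childcare Subsidy: $237,500 is below the $237,700 cutoff, so the full $375 applies.
Total: $0 + $0 + $375 = $375.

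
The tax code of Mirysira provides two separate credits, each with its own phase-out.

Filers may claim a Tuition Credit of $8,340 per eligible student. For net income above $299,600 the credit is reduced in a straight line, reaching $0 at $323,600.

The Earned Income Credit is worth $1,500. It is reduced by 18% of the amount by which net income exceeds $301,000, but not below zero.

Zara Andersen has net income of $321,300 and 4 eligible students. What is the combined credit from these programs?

$3,197

Tuition Credit: base = 4 × $8,340 = $33,360. $321,300 is $21,700 into a $24,000 phase-out range, leaving 2,300/24,000 of the credit: $33,360 × 2,300/24,000 = $3,197.
Earned Income Credit: 18% of the $20,300 excess over $301,000 is $3,654 ≥ base, so the credit is $0.
Total: $3,197 + $0 = $3,197.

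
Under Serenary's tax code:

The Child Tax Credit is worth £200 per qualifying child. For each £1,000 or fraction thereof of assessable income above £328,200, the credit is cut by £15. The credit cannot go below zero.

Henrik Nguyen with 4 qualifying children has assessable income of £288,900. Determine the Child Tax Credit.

Child Tax Credit: base = 4 × £200 = £800. £288,900 is at or below the £328,200 threshold, so the full £800 applies.

£800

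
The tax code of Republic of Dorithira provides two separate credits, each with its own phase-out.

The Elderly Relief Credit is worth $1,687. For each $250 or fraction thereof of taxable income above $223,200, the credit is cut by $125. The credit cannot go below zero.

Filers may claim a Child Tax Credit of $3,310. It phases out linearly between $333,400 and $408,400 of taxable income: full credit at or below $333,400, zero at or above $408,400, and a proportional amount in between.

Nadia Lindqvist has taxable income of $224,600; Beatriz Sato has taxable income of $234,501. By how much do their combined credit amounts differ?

$937

Nadia ($224,600): Elderly Relief Credit: income exceeds $223,200 by $1,400, which is 6 full-or-partial $250 increments; reduction = 6 × $125 = $750, leaving $937. Child Tax Credit: $224,600 is at or below the $333,400 threshold, so the full $3,310 applies. total $937 + $3,310 = $4,247
Beatriz ($234,501): Elderly Relief Credit: income exceeds $223,200 by $11,301 → 46 increments × $125 = $5,750 ≥ base, so the credit is $0. Child Tax Credit: $234,501 is at or below the $333,400 threshold, so the full $3,310 applies. total $0 + $3,310 = $3,310
Difference: |$4,247 − $3,310| = $937.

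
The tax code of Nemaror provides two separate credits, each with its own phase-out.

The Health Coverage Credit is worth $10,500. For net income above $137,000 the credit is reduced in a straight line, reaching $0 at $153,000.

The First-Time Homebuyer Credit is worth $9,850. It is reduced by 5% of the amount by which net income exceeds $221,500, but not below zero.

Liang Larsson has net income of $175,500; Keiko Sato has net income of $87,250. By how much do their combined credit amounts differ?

$10,500

Liang ($175,500): Health Coverage Credit: $175,500 is at or above $153,000, so the credit is $0. First-Time Homebuyer Credit: $175,500 is at or below the $221,500 threshold, so the full $9,850 applies. total $0 + $9,850 = $9,850
Keiko ($87,250): Health Coverage Credit: $87,250 is at or below the $137,000 threshold, so the full $10,500 applies. First-Time Homebuyer Credit: $87,250 is at or below the $221,500 threshold, so the full $9,850 applies. total $10,500 + $9,850 = $20,350
Difference: |$9,850 − $20,350| = $10,500.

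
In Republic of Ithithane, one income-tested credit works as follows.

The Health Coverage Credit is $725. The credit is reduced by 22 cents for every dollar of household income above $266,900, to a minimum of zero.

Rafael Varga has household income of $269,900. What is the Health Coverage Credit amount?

$65

Health Coverage Credit: 22% of the $3,000 excess over $266,900 is $660; credit = $725 − $660 = $65.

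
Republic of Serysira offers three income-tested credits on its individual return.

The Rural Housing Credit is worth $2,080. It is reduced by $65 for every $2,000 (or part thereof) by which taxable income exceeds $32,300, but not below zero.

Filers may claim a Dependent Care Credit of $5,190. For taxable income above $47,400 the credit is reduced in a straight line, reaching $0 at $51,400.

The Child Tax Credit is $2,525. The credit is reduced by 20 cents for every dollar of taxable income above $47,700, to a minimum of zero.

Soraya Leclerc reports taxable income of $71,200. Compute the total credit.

Rural Housing Credit: income exceeds $32,300 by $38,900, which is 20 full-or-partial $2,000 increments; reduction = 20 × $65 = $1,300, leaving $780.
Dependent Care Credit: $71,200 is at or above $51,400, so the credit is $0.
Child Tax Credit: 20% of the $23,500 excess over $47,700 is $4,700 ≥ base, so the credit is $0.
Total: $780 + $0 + $0 = $780.

$780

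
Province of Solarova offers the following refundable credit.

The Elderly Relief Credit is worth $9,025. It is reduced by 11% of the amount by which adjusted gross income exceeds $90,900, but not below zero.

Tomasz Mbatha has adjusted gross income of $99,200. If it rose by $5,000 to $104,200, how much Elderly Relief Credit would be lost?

$550

At $99,200 — 11% of the $8,300 excess over $90,900 is $913; credit = $9,025 − $913 = $8,112.
At $104,200 — 11% of the $13,300 excess over $90,900 is $1,463; credit = $9,025 − $1,463 = $7,562.
Lost: $8,112 − $7,562 = $550.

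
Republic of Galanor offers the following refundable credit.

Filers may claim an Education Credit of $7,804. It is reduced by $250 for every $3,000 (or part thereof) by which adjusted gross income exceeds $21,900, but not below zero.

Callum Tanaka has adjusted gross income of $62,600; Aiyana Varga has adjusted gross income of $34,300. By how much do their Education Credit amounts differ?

$2,250

Callum ($62,600): Education Credit: income exceeds $21,900 by $40,700, which is 14 full-or-partial $3,000 increments; reduction = 14 × $250 = $3,500, leaving $4,304.
Aiyana ($34,300): Education Credit: income exceeds $21,900 by $12,400, which is 5 full-or-partial $3,000 increments; reduction = 5 × $250 = $1,250, leaving $6,554.
Difference: |$4,304 − $6,554| = $2,250.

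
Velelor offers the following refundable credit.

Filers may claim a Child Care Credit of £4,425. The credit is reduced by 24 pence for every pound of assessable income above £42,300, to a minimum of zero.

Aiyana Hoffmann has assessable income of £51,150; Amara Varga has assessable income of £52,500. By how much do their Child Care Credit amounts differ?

£324

Aiyana (£51,150): Child Care Credit: 24% of the £8,850 excess over £42,300 is £2,124; credit = £4,425 − £2,124 = £2,301.
Amara (£52,500): Child Care Credit: 24% of the £10,200 excess over £42,300 is £2,448; credit = £4,425 − £2,448 = £1,977.
Difference: |£2,301 − £1,977| = £324.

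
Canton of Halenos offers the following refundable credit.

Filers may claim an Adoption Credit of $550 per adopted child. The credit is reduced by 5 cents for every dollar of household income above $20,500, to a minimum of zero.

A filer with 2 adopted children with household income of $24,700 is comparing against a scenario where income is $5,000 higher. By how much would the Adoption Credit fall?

At $24,700 — base = 2 × $550 = $1,100. 5% of the $4,200 excess over $20,500 is $210; credit = $1,100 − $210 = $890.
At $29,700 — base = 2 × $550 = $1,100. 5% of the $9,200 excess over $20,500 is $460; credit = $1,100 − $460 = $640.
Lost: $890 − $640 = $250.

$250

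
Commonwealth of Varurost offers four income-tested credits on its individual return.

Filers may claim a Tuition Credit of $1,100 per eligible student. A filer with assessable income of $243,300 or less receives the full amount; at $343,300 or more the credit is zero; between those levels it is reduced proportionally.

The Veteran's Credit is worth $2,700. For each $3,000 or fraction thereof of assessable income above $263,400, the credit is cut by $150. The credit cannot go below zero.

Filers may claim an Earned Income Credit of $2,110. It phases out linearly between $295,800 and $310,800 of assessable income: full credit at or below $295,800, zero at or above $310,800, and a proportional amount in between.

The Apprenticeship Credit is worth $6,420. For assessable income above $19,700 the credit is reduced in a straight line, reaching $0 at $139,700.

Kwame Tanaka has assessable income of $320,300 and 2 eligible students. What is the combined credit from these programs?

$506

Tuition Credit: base = 2 × $1,100 = $2,200. $320,300 is $77,000 into a $100,000 phase-out range, leaving 23,000/100,000 of the credit: $2,200 × 23,000/100,000 = $506.
Veteran's Credit: income exceeds $263,400 by $56,900 → 19 increments × $150 = $2,850 ≥ base, so the credit is $0.
Earned Income Credit: $320,300 is at or above $310,800, so the credit is $0.
Apprenticeship Credit: $320,300 is at or above $139,700, so the credit is $0.
Total: $506 + $0 + $0 + $0 = $506.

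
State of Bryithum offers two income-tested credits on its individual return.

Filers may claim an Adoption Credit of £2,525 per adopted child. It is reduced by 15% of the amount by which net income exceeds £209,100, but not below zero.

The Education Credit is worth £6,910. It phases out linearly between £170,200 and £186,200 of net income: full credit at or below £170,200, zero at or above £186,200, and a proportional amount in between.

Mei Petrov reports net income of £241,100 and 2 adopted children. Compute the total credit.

Adoption Credit: base = 2 × £2,525 = £5,050. 15% of the £32,000 excess over £209,100 is £4,800; credit = £5,050 − £4,800 = £250.
Education Credit: £241,100 is at or above £186,200, so the credit is £0.
Total: £250 + £0 = £250.

£250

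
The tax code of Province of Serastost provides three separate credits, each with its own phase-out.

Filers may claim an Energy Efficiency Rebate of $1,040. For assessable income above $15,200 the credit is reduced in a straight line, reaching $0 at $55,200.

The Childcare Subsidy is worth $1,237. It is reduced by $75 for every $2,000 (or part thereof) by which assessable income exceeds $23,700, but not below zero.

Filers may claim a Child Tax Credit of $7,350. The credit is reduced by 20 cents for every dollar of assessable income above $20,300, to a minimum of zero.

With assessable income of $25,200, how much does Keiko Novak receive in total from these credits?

Energy Efficiency Rebate: $25,200 is $10,000 into a $40,000 phase-out range, leaving 30,000/40,000 of the credit: $1,040 × 30,000/40,000 = $780.
Childcare Subsidy: income exceeds $23,700 by $1,500, which is 1 full-or-partial $2,000 increment; reduction = 1 × $75 = $75, leaving $1,162.
Child Tax Credit: 20% of the $4,900 excess over $20,300 is $980; credit = $7,350 − $980 = $6,370.
Total: $780 + $1,162 + $6,370 = $8,312.

$8,312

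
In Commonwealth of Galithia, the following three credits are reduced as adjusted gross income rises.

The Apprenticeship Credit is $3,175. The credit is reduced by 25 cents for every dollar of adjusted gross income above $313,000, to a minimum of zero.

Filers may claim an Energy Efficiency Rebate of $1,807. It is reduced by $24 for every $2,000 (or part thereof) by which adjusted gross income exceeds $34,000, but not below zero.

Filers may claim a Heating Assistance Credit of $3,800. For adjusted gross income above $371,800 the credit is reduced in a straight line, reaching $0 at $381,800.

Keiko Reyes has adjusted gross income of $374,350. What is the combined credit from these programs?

Apprenticeship Credit: 25% of the $61,350 excess over $313,000 is $15,337.50 ≥ base, so the credit is $0.
Energy Efficiency Rebate: income exceeds $34,000 by $340,350 → 171 increments × $24 = $4,104 ≥ base, so the credit is $0.
Heating Assistance Credit: $374,350 is $2,550 into a $10,000 phase-out range, leaving 7,450/10,000 of the credit: $3,800 × 7,450/10,000 = $2,831.
Total: $0 + $0 + $2,831 = $2,831.

$2,831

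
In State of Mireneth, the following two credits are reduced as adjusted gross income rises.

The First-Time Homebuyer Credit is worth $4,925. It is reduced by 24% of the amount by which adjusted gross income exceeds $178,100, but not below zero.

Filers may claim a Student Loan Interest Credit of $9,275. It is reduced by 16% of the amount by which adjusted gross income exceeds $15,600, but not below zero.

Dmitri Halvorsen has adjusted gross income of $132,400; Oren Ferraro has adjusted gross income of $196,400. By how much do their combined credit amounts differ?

Dmitri ($132,400): First-Time Homebuyer Credit: $132,400 is at or below the $178,100 threshold, so the full $4,925 applies. Student Loan Interest Credit: 16% of the $116,800 excess over $15,600 is $18,688 ≥ base, so the credit is $0. total $4,925 + $0 = $4,925
Oren ($196,400): First-Time Homebuyer Credit: 24% of the $18,300 excess over $178,100 is $4,392; credit = $4,925 − $4,392 = $533. Student Loan Interest Credit: 16% of the $180,800 excess over $15,600 is $28,928 ≥ base, so the credit is $0. total $533 + $0 = $533
Difference: |$4,925 − $533| = $4,392.

$4,392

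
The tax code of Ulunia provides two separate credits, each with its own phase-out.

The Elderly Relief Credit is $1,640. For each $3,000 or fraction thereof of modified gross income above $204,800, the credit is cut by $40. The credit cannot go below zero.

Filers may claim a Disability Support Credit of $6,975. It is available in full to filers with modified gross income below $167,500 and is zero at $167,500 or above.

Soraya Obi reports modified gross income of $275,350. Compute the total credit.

Elderly Relief Credit: income exceeds $204,800 by $70,550, which is 24 full-or-partial $3,000 increments; reduction = 24 × $40 = $960, leaving $680.
Disability Support Credit: $275,350 meets or exceeds the $167,500 cutoff, so the credit is $0.
Total: $680 + $0 = $680.

$680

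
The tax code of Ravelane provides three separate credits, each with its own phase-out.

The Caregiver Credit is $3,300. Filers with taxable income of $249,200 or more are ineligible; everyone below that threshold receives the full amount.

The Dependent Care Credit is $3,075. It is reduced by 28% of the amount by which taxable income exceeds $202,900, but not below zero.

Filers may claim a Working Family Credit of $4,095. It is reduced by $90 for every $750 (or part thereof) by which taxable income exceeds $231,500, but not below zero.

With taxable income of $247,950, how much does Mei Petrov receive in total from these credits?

$5,415

Caregiver Credit: $247,950 is below the $249,200 cutoff, so the full $3,300 applies.
Dependent Care Credit: 28% of the $45,050 excess over $202,900 is $12,614 ≥ base, so the credit is $0.
Working Family Credit: income exceeds $231,500 by $16,450, which is 22 full-or-partial $750 increments; reduction = 22 × $90 = $1,980, leaving $2,115.
Total: $3,300 + $0 + $2,115 = $5,415.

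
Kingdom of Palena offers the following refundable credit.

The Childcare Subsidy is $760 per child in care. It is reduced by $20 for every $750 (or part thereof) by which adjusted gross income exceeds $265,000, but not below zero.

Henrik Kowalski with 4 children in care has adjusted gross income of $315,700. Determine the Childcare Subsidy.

Childcare Subsidy: base = 4 × $760 = $3,040. income exceeds $265,000 by $50,700, which is 68 full-or-partial $750 increments; reduction = 68 × $20 = $1,360, leaving $1,680.

$1,680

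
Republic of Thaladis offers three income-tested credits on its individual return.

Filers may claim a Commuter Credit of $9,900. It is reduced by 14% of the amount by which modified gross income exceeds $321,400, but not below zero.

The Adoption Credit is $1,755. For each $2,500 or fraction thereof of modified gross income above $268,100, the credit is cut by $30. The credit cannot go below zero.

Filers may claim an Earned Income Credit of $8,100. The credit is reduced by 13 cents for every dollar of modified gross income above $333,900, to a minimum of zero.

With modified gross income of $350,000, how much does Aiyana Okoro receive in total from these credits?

$12,668

Commuter Credit: 14% of the $28,600 excess over $321,400 is $4,004; credit = $9,900 − $4,004 = $5,896.
Adoption Credit: income exceeds $268,100 by $81,900, which is 33 full-or-partial $2,500 increments; reduction = 33 × $30 = $990, leaving $765.
Earned Income Credit: 13% of the $16,100 excess over $333,900 is $2,093; credit = $8,100 − $2,093 = $6,007.
Total: $5,896 + $765 + $6,007 = $12,668.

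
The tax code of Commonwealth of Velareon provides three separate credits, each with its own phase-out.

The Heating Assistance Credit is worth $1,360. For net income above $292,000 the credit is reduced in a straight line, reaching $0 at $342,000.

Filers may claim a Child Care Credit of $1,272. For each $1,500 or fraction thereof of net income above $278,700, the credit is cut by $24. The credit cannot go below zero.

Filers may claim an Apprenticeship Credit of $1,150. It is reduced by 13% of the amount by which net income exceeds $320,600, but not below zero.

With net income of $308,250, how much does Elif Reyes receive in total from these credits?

Heating Assistance Credit: $308,250 is $16,250 into a $50,000 phase-out range, leaving 33,750/50,000 of the credit: $1,360 × 33,750/50,000 = $918.
Child Care Credit: income exceeds $278,700 by $29,550, which is 20 full-or-partial $1,500 increments; reduction = 20 × $24 = $480, leaving $792.
Apprenticeship Credit: $308,250 is at or below the $320,600 threshold, so the full $1,150 applies.
Total: $918 + $792 + $1,150 = $2,860.

$2,860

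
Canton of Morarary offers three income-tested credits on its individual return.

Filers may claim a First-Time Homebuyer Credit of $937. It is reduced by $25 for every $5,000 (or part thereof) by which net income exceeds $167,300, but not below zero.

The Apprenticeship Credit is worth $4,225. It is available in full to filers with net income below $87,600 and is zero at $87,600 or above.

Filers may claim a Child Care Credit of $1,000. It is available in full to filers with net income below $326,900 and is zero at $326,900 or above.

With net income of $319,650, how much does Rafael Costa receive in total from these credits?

$1,162

First-Time Homebuyer Credit: income exceeds $167,300 by $152,350, which is 31 full-or-partial $5,000 increments; reduction = 31 × $25 = $775, leaving $162.
Apprenticeship Credit: $319,650 meets or exceeds the $87,600 cutoff, so the credit is $0.
Child Care Credit: $319,650 is below the $326,900 cutoff, so the full $1,000 applies.
Total: $162 + $0 + $1,000 = $1,162.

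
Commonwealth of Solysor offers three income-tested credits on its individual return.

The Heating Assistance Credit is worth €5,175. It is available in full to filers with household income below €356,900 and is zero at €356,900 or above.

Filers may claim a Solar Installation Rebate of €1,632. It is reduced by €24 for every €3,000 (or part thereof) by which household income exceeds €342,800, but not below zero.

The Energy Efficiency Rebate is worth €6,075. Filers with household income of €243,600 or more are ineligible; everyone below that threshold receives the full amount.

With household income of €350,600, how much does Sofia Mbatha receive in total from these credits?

Heating Assistance Credit: €350,600 is below the €356,900 cutoff, so the full €5,175 applies.
Solar Installation Rebate: income exceeds €342,800 by €7,800, which is 3 full-or-partial €3,000 increments; reduction = 3 × €24 = €72, leaving €1,560.
Energy Efficiency Rebate: €350,600 meets or exceeds the €243,600 cutoff, so the credit is €0.
Total: €5,175 + €1,560 + €0 = €6,735.

€6,735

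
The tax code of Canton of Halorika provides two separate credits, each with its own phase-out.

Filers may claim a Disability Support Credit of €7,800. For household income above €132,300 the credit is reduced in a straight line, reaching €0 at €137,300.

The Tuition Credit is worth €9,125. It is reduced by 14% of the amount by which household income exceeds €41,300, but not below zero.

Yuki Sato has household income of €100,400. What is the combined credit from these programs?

Disability Support Credit: €100,400 is at or below the €132,300 threshold, so the full €7,800 applies.
Tuition Credit: 14% of the €59,100 excess over €41,300 is €8,274; credit = €9,125 − €8,274 = €851.
Total: €7,800 + €851 = €8,651.

€8,651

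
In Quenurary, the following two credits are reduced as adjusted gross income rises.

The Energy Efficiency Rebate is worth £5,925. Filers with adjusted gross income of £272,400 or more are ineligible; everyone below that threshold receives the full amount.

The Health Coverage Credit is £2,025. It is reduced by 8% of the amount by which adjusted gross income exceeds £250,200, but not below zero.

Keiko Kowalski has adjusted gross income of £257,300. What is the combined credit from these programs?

£7,382

Energy Efficiency Rebate: £257,300 is below the £272,400 cutoff, so the full £5,925 applies.
Health Coverage Credit: 8% of the £7,100 excess over £250,200 is £568; credit = £2,025 − £568 = £1,457.
Total: £5,925 + £1,457 = £7,382.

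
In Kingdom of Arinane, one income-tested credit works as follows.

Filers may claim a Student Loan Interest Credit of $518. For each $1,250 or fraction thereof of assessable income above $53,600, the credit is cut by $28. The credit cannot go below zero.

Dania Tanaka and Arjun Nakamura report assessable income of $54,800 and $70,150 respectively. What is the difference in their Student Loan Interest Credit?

$364

Dania ($54,800): Student Loan Interest Credit: income exceeds $53,600 by $1,200, which is 1 full-or-partial $1,250 increment; reduction = 1 × $28 = $28, leaving $490.
Arjun ($70,150): Student Loan Interest Credit: income exceeds $53,600 by $16,550, which is 14 full-or-partial $1,250 increments; reduction = 14 × $28 = $392, leaving $126.
Difference: |$490 − $126| = $364.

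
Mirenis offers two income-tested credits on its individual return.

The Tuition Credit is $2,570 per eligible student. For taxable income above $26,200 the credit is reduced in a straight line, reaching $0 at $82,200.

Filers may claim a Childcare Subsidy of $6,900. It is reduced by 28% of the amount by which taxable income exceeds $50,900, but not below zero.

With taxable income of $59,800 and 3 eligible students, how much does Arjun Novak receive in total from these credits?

$7,492

Tuition Credit: base = 3 × $2,570 = $7,710. $59,800 is $33,600 into a $56,000 phase-out range, leaving 22,400/56,000 of the credit: $7,710 × 22,400/56,000 = $3,084.
Childcare Subsidy: 28% of the $8,900 excess over $50,900 is $2,492; credit = $6,900 − $2,492 = $4,408.
Total: $3,084 + $4,408 = $7,492.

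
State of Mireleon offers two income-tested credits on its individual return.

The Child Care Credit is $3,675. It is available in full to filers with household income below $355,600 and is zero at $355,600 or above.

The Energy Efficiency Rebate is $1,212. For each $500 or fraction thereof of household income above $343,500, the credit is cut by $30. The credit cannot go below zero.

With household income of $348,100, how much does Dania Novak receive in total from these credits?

$4,587

Child Care Credit: $348,100 is below the $355,600 cutoff, so the full $3,675 applies.
Energy Efficiency Rebate: income exceeds $343,500 by $4,600, which is 10 full-or-partial $500 increments; reduction = 10 × $30 = $300, leaving $912.
Total: $3,675 + $912 = $4,587.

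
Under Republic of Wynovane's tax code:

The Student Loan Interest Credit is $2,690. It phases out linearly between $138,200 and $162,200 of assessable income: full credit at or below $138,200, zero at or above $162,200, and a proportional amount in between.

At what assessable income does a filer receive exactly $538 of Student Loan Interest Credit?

$538 is 538/2,690 of the full $2,690, so 2,152/2,690 of the $24,000 range has been used: income = $138,200 + $24,000 × 2,152/2,690 = $157,400.

$157,400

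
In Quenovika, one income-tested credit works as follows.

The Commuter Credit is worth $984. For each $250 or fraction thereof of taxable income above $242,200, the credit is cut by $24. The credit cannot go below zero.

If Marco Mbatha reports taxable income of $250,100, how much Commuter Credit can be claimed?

Commuter Credit: income exceeds $242,200 by $7,900, which is 32 full-or-partial $250 increments; reduction = 32 × $24 = $768, leaving $216.

$216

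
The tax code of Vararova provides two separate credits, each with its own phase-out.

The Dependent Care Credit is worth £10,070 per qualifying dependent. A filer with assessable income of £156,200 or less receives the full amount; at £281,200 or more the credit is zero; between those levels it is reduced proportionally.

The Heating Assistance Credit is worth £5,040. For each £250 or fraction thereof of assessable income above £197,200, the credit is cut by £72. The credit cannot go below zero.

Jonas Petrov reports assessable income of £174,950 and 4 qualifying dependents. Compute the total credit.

£39,278

Dependent Care Credit: base = 4 × £10,070 = £40,280. £174,950 is £18,750 into a £125,000 phase-out range, leaving 106,250/125,000 of the credit: £40,280 × 106,250/125,000 = £34,238.
Heating Assistance Credit: £174,950 is at or below the £197,200 threshold, so the full £5,040 applies.
Total: £34,238 + £5,040 = £39,278.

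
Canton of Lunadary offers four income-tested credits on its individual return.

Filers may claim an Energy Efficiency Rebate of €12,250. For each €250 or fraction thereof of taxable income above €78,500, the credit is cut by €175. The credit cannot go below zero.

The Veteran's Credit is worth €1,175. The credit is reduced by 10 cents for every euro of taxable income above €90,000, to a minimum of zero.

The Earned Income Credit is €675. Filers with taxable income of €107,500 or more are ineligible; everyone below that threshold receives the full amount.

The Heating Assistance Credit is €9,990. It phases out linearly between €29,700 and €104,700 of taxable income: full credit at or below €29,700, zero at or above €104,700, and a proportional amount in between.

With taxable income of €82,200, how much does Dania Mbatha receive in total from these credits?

Energy Efficiency Rebate: income exceeds €78,500 by €3,700, which is 15 full-or-partial €250 increments; reduction = 15 × €175 = €2,625, leaving €9,625.
Veteran's Credit: €82,200 is at or below the €90,000 threshold, so the full €1,175 applies.
Earned Income Credit: €82,200 is below the €107,500 cutoff, so the full €675 applies.
Heating Assistance Credit: €82,200 is €52,500 into a €75,000 phase-out range, leaving 22,500/75,000 of the credit: €9,990 × 22,500/75,000 = €2,997.
Total: €9,625 + €1,175 + €675 + €2,997 = €14,472.

€14,472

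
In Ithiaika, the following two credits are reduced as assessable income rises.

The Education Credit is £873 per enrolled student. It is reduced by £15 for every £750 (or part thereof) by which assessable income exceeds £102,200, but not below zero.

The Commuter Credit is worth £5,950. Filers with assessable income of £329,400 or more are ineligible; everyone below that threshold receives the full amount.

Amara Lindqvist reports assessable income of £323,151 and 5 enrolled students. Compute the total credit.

£5,950

Education Credit: base = 5 × £873 = £4,365. income exceeds £102,200 by £220,951 → 295 increments × £15 = £4,425 ≥ base, so the credit is £0.
Commuter Credit: £323,151 is below the £329,400 cutoff, so the full £5,950 applies.
Total: £0 + £5,950 = £5,950.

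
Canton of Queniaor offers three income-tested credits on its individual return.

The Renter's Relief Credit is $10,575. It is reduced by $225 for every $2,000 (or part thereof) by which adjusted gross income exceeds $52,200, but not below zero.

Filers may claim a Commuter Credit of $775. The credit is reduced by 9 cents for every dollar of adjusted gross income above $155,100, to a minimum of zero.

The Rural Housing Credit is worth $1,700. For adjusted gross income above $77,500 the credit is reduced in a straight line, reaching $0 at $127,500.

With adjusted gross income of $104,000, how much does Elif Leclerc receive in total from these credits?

Renter's Relief Credit: income exceeds $52,200 by $51,800, which is 26 full-or-partial $2,000 increments; reduction = 26 × $225 = $5,850, leaving $4,725.
Commuter Credit: $104,000 is at or below the $155,100 threshold, so the full $775 applies.
Rural Housing Credit: $104,000 is $26,500 into a $50,000 phase-out range, leaving 23,500/50,000 of the credit: $1,700 × 23,500/50,000 = $799.
Total: $4,725 + $775 + $799 = $6,299.

$6,299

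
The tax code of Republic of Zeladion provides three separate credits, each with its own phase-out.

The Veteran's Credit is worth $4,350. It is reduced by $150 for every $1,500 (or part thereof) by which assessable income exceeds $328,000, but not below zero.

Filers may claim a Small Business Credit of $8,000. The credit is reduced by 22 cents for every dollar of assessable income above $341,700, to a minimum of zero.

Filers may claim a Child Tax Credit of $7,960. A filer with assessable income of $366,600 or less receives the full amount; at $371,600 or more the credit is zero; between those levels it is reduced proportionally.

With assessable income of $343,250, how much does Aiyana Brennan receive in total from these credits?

Veteran's Credit: income exceeds $328,000 by $15,250, which is 11 full-or-partial $1,500 increments; reduction = 11 × $150 = $1,650, leaving $2,700.
Small Business Credit: 22% of the $1,550 excess over $341,700 is $341; credit = $8,000 − $341 = $7,659.
Child Tax Credit: $343,250 is at or below the $366,600 threshold, so the full $7,960 applies.
Total: $2,700 + $7,659 + $7,960 = $18,319.

$18,319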